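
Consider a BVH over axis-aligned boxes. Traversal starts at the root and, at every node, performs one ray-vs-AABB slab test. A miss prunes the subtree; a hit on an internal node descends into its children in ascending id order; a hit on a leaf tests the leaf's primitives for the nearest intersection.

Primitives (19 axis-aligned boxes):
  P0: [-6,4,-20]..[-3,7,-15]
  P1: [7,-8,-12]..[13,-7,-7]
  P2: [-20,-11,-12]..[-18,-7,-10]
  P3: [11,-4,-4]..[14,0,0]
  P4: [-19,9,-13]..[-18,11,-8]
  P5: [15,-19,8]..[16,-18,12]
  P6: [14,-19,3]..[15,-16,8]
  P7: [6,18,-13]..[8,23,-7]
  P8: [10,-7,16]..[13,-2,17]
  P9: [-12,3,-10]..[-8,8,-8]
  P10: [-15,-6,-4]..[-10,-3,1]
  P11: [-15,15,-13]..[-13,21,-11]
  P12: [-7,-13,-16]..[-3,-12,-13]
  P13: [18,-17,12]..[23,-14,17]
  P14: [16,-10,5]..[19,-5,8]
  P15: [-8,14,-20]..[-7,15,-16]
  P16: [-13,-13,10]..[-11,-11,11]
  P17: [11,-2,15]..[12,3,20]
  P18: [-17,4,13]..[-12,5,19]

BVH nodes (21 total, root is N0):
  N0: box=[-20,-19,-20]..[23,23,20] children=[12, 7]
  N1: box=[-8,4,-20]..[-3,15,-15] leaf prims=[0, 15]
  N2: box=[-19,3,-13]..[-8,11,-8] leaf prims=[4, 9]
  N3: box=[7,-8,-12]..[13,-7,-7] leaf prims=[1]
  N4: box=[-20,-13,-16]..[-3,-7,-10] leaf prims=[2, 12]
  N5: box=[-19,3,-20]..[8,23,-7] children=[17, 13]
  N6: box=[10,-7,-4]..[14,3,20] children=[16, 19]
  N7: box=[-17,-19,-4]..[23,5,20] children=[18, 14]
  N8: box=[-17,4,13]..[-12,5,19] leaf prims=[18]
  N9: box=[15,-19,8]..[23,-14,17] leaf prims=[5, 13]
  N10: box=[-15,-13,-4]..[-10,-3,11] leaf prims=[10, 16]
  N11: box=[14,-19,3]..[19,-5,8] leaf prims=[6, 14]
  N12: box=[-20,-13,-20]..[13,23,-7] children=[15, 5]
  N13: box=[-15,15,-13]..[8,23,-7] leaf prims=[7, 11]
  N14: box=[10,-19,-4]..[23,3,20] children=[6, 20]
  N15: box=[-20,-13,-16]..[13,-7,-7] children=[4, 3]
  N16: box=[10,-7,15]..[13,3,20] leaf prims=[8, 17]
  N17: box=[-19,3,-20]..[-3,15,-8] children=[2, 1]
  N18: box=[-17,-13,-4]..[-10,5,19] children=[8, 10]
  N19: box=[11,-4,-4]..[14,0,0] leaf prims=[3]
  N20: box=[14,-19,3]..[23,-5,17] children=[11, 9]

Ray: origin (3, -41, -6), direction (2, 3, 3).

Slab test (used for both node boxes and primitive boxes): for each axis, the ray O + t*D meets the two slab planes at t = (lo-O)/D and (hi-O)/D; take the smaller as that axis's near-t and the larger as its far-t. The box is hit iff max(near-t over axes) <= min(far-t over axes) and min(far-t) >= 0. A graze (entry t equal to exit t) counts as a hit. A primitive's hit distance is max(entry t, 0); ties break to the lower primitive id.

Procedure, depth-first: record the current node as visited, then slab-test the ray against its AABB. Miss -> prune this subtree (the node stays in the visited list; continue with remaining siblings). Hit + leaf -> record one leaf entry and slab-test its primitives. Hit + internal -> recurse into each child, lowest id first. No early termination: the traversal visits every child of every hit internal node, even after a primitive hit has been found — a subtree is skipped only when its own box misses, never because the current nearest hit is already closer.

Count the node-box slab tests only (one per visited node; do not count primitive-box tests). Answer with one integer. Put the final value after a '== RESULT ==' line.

Walk:
N0 x:[-23/2,10] y:[22/3,64/3] z:[-14/3,26/3] -> hit [22/3,26/3], descend [7, 12]
  N7 x:[-10,10] y:[22/3,46/3] z:[2/3,26/3] -> hit [22/3,26/3], descend [14, 18]
    N14 x:[7/2,10] y:[22/3,44/3] z:[2/3,26/3] -> hit [22/3,26/3], descend [6, 20]
      N6 x:[7/2,11/2] y:[34/3,44/3] z:[2/3,26/3] -> miss, prune
      N20 x:[11/2,10] y:[22/3,12] z:[3,23/3] -> hit [22/3,23/3], descend [9, 11]
        N9 x:[6,10] y:[22/3,9] z:[14/3,23/3] -> hit [22/3,23/3] leaf, test {P5(miss), P13(miss)}
        N11 x:[11/2,8] y:[22/3,12] z:[3,14/3] -> miss, prune
    N18 x:[-10,-13/2] y:[28/3,46/3] z:[2/3,25/3] -> miss, prune
  N12 x:[-23/2,5] y:[28/3,64/3] z:[-14/3,-1/3] -> miss, prune

9 AABB tests over nodes [0, 7, 14, 6, 20, 9, 11, 18, 12]; 1 leaf entered; closest miss.

== RESULT ==
9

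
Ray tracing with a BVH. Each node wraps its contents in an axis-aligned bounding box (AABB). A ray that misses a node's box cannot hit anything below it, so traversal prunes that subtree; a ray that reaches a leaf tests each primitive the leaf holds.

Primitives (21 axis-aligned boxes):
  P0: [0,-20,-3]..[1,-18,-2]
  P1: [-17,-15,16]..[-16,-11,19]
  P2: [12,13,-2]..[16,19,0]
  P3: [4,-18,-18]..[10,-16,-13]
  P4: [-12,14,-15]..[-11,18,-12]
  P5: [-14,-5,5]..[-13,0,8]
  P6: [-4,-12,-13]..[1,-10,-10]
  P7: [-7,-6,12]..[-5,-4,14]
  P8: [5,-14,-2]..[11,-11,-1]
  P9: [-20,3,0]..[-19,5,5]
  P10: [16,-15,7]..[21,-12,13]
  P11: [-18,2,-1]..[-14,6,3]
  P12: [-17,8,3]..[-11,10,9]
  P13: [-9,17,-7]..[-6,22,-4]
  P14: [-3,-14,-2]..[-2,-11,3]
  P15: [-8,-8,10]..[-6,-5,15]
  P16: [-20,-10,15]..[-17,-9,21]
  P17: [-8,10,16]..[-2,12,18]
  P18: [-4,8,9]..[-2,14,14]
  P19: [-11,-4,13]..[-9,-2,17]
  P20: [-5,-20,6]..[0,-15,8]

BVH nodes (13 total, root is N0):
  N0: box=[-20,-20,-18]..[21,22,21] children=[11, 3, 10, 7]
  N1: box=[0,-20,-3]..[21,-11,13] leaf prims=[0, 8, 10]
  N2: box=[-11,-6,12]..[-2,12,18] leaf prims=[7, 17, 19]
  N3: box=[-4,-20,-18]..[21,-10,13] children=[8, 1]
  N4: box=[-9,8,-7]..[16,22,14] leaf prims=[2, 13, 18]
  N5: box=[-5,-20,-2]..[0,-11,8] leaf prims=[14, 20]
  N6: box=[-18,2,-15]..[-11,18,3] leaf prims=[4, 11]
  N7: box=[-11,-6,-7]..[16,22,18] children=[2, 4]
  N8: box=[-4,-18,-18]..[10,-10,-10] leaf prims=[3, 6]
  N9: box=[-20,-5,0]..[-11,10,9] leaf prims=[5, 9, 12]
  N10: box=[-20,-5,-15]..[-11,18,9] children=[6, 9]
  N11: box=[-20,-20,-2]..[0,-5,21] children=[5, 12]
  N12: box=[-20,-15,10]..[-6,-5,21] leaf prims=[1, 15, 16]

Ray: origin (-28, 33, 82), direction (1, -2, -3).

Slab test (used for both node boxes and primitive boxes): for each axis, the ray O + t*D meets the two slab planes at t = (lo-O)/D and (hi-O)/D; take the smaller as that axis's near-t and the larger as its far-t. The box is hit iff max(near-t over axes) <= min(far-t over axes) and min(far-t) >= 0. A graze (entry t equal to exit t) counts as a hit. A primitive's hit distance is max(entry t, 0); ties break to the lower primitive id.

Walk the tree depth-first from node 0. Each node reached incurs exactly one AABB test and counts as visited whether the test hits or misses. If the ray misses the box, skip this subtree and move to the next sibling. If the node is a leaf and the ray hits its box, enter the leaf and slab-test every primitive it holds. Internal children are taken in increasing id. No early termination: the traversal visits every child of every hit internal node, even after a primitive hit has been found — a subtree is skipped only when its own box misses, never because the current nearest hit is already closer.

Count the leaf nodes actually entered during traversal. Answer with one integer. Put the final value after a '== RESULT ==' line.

Trace the traversal:
N0 x:[8,49] y:[11/2,53/2] z:[61/3,100/3] -> hit [61/3,53/2], descend [3, 7, 10, 11]
  N3 x:[24,49] y:[43/2,53/2] z:[23,100/3] -> hit [24,53/2], descend [1, 8]
    N1 x:[28,49] y:[22,53/2] z:[23,85/3] -> miss, prune
    N8 x:[24,38] y:[43/2,51/2] z:[92/3,100/3] -> miss, prune
  N7 x:[17,44] y:[11/2,39/2] z:[64/3,89/3] -> miss, prune
  N10 x:[8,17] y:[15/2,19] z:[73/3,97/3] -> miss, prune
  N11 x:[8,28] y:[19,53/2] z:[61/3,28] -> hit [61/3,53/2], descend [5, 12]
    N5 x:[23,28] y:[22,53/2] z:[74/3,28] -> hit [74/3,53/2] leaf, test {P14(miss), P20@t=74/3}
    N12 x:[8,22] y:[19,24] z:[61/3,24] -> hit [61/3,22] leaf, test {P1(miss), P15(miss), P16(miss)}

Summary -> nodes [0, 3, 1, 8, 7, 10, 11, 5, 12]; box-tests=9; leaf-entries=2; first=P20

== RESULT ==
2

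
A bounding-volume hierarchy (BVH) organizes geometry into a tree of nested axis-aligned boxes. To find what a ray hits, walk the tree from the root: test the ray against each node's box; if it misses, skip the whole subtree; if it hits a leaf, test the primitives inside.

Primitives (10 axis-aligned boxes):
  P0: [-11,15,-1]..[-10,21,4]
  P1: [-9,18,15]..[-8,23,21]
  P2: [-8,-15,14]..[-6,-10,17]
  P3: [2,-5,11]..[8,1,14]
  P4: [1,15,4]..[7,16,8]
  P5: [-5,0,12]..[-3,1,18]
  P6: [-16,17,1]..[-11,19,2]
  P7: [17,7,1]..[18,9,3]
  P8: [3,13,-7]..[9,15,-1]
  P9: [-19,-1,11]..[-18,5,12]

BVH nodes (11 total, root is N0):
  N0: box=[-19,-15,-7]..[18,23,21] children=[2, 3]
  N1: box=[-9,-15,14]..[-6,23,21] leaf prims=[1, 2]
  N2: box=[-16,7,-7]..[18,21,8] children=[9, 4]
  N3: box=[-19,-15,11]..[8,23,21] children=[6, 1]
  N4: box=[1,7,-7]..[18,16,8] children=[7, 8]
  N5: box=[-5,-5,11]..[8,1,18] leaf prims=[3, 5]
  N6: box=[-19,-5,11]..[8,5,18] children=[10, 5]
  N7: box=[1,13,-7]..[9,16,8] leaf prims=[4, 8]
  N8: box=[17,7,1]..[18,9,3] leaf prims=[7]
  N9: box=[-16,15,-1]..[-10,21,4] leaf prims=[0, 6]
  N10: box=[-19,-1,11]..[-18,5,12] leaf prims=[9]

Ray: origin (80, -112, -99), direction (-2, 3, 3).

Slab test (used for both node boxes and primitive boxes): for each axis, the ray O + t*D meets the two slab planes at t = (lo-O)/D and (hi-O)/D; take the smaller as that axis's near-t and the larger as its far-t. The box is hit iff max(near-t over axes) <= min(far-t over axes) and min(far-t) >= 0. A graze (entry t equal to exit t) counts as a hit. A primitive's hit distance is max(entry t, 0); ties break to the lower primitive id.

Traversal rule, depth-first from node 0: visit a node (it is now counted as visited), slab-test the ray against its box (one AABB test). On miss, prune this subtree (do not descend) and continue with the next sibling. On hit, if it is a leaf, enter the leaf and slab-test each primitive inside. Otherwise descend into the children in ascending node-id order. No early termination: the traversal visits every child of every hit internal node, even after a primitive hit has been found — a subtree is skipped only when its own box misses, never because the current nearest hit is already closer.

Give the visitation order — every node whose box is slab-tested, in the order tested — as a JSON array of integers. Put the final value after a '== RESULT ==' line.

Walk:
N0 x:[31,99/2] y:[97/3,45] z:[92/3,40] -> hit [97/3,40], descend [2, 3]
  N2 x:[31,48] y:[119/3,133/3] z:[92/3,107/3] -> miss, prune
  N3 x:[36,99/2] y:[97/3,45] z:[110/3,40] -> hit [110/3,40], descend [1, 6]
    N1 x:[43,89/2] y:[97/3,45] z:[113/3,40] -> miss, prune
    N6 x:[36,99/2] y:[107/3,39] z:[110/3,39] -> hit [110/3,39], descend [5, 10]
      N5 x:[36,85/2] y:[107/3,113/3] z:[110/3,39] -> hit [110/3,113/3] leaf, test {P3@t=110/3, P5(miss)}
      N10 x:[49,99/2] y:[37,39] z:[110/3,37] -> miss, prune

order=[0, 2, 3, 1, 6, 5, 10]  |boxes|=7  |leaves|=1  hit=P3

== RESULT ==
[0, 2, 3, 1, 6, 5, 10]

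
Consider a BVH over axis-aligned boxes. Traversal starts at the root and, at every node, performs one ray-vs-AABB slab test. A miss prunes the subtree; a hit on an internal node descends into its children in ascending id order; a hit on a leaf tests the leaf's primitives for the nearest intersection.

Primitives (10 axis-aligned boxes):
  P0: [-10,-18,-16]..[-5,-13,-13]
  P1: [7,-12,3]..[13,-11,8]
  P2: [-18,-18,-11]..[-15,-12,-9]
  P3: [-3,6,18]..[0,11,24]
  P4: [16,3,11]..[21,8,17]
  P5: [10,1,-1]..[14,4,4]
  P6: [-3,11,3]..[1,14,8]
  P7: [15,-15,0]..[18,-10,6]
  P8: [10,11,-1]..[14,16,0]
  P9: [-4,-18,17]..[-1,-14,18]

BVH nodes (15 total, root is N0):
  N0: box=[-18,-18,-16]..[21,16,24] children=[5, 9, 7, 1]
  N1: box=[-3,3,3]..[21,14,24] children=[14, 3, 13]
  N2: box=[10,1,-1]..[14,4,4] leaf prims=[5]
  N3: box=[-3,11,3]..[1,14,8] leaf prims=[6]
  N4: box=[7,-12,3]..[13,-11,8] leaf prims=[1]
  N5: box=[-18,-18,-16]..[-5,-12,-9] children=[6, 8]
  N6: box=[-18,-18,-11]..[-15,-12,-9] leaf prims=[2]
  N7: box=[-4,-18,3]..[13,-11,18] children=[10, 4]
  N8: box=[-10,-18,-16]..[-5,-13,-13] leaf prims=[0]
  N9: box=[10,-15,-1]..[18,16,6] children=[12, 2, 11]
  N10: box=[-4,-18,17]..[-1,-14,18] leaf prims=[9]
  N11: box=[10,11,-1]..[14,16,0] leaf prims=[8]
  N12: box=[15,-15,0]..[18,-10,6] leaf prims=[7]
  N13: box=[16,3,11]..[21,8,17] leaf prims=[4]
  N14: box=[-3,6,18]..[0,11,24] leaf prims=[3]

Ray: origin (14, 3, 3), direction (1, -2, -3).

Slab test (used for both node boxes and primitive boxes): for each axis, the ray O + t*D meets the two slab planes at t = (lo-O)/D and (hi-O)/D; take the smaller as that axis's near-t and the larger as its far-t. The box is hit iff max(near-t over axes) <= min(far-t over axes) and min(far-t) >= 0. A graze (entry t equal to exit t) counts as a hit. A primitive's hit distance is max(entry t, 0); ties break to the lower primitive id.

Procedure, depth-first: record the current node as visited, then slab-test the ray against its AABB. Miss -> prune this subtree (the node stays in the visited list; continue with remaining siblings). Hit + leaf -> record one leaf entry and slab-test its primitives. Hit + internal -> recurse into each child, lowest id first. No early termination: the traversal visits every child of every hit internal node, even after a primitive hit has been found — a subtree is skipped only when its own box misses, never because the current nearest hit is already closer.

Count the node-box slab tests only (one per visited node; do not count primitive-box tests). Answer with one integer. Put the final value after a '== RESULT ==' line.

Traverse from the root:
N0 x:[-32,7] y:[-13/2,21/2] z:[-7,19/3] -> hit [-13/2,19/3], descend [1, 5, 7, 9]
  N1 x:[-17,7] y:[-11/2,0] z:[-7,0] -> hit [-11/2,0], descend [3, 13, 14]
    N3 x:[-17,-13] y:[-11/2,-4] z:[-5/3,0] -> miss, prune
    N13 x:[2,7] y:[-5/2,0] z:[-14/3,-8/3] -> miss, prune
    N14 x:[-17,-14] y:[-4,-3/2] z:[-7,-5] -> miss, prune
  N5 x:[-32,-19] y:[15/2,21/2] z:[4,19/3] -> miss, prune
  N7 x:[-18,-1] y:[7,21/2] z:[-5,0] -> miss, prune
  N9 x:[-4,4] y:[-13/2,9] z:[-1,4/3] -> hit [-1,4/3], descend [2, 11, 12]
    N2 x:[-4,0] y:[-1/2,1] z:[-1/3,4/3] -> hit [-1/3,0] leaf, test {P5@t=0}
    N11 x:[-4,0] y:[-13/2,-4] z:[1,4/3] -> miss, prune
    N12 x:[1,4] y:[13/2,9] z:[-1,1] -> miss, prune

Summary -> nodes [0, 1, 3, 13, 14, 5, 7, 9, 2, 11, 12]; box-tests=11; leaf-entries=1; first=P5

== RESULT ==
11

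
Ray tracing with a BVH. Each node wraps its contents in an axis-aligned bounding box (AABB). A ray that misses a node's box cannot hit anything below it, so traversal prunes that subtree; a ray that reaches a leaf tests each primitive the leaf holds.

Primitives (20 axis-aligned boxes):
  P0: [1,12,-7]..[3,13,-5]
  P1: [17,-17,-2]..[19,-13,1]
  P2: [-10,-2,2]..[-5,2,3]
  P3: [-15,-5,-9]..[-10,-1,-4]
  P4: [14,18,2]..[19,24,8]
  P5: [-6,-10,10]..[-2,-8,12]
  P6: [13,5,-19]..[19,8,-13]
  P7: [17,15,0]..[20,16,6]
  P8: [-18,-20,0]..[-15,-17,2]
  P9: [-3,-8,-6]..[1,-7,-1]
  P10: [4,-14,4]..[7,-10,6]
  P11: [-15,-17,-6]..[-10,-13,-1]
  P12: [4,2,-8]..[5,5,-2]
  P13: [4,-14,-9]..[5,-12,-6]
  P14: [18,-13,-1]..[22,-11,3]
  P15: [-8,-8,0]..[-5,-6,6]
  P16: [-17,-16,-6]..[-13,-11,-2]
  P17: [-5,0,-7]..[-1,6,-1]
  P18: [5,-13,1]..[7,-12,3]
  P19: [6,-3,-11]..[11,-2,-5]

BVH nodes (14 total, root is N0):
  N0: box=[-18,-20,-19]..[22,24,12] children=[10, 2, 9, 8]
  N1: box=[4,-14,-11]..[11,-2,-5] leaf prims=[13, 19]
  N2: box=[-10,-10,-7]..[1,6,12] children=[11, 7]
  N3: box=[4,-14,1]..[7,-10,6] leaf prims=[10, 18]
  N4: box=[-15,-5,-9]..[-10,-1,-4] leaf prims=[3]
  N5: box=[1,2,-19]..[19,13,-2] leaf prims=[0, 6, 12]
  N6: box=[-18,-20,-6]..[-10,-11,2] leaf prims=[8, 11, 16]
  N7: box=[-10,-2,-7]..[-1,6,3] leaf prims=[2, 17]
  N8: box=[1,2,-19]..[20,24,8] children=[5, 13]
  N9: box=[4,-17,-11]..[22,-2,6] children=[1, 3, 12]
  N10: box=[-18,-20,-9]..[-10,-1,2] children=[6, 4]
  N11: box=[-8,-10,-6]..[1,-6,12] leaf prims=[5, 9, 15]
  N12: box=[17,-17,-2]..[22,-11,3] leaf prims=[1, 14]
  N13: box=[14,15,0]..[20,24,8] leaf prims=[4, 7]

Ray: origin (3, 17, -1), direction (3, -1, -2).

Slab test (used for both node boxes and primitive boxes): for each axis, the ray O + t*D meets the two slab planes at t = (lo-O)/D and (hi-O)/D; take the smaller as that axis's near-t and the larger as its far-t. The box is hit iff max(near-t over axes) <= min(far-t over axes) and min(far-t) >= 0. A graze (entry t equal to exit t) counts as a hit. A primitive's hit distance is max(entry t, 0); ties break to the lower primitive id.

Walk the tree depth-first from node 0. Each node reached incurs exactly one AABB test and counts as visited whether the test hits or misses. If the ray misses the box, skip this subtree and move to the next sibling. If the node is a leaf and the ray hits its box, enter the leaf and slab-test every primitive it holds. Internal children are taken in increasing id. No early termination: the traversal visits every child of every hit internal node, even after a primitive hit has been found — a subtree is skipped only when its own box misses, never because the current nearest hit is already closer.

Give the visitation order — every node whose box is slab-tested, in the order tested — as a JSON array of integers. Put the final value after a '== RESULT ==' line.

Trace the traversal:
N0 x:[-7,19/3] y:[-7,37] z:[-13/2,9] -> hit [-13/2,19/3], descend [2, 8, 9, 10]
  N2 x:[-13/3,-2/3] y:[11,27] z:[-13/2,3] -> miss, prune
  N8 x:[-2/3,17/3] y:[-7,15] z:[-9/2,9] -> hit [-2/3,17/3], descend [5, 13]
    N5 x:[-2/3,16/3] y:[4,15] z:[1/2,9] -> hit [4,16/3] leaf, test {P0(miss), P6(miss), P12(miss)}
    N13 x:[11/3,17/3] y:[-7,2] z:[-9/2,-1/2] -> miss, prune
  N9 x:[1/3,19/3] y:[19,34] z:[-7/2,5] -> miss, prune
  N10 x:[-7,-13/3] y:[18,37] z:[-3/2,4] -> miss, prune

Summary -> nodes [0, 2, 8, 5, 13, 9, 10]; box-tests=7; leaf-entries=1; first=miss

== RESULT ==
[0, 2, 8, 5, 13, 9, 10]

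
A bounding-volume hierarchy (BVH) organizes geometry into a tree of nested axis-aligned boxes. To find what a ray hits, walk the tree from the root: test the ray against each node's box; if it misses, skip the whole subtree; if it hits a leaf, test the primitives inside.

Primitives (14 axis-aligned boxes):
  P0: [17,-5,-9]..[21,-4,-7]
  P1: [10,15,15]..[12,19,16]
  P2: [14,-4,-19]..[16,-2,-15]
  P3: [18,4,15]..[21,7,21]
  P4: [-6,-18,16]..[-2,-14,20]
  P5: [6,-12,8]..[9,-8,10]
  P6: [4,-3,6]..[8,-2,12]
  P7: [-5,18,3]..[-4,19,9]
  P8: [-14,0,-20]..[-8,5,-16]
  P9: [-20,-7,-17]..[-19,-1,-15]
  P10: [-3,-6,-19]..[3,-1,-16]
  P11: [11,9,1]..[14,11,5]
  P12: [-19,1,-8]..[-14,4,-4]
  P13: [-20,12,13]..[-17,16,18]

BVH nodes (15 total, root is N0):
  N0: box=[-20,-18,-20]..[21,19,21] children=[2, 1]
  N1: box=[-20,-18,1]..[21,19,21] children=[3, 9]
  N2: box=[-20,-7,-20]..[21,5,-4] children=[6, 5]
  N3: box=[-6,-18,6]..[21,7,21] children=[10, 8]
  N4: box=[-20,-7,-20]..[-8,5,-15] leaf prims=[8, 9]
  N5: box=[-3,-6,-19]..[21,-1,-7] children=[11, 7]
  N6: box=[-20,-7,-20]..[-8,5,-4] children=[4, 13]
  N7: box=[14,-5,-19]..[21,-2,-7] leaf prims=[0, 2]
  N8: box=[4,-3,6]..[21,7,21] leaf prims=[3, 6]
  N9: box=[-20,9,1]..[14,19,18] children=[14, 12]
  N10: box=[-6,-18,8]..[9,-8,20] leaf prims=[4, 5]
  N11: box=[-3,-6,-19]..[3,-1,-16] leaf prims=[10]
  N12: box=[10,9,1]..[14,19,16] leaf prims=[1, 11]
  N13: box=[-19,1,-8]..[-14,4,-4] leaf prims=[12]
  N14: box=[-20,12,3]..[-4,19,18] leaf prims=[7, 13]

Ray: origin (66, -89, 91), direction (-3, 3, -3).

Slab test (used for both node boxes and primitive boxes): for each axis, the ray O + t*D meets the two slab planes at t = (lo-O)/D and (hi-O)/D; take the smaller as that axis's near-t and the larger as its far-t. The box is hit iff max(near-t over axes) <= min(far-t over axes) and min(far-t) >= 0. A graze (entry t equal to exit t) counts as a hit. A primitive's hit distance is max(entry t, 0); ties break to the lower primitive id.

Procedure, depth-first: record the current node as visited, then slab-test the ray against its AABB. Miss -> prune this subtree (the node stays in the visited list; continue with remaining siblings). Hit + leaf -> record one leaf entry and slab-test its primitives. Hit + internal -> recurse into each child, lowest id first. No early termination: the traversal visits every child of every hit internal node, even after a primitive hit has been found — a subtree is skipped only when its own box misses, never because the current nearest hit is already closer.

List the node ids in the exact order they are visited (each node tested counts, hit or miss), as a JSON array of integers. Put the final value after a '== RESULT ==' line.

Walk:
N0 x:[15,86/3] y:[71/3,36] z:[70/3,37] -> hit [71/3,86/3], descend [1, 2]
  N1 x:[15,86/3] y:[71/3,36] z:[70/3,30] -> hit [71/3,86/3], descend [3, 9]
    N3 x:[15,24] y:[71/3,32] z:[70/3,85/3] -> hit [71/3,24], descend [8, 10]
      N8 x:[15,62/3] y:[86/3,32] z:[70/3,85/3] -> miss, prune
      N10 x:[19,24] y:[71/3,27] z:[71/3,83/3] -> hit [71/3,24] leaf, test {P4@t=71/3, P5(miss)}
    N9 x:[52/3,86/3] y:[98/3,36] z:[73/3,30] -> miss, prune
  N2 x:[15,86/3] y:[82/3,94/3] z:[95/3,37] -> miss, prune

7 AABB tests over nodes [0, 1, 3, 8, 10, 9, 2]; 1 leaf entered; closest P4.

== RESULT ==
[0, 1, 3, 8, 10, 9, 2]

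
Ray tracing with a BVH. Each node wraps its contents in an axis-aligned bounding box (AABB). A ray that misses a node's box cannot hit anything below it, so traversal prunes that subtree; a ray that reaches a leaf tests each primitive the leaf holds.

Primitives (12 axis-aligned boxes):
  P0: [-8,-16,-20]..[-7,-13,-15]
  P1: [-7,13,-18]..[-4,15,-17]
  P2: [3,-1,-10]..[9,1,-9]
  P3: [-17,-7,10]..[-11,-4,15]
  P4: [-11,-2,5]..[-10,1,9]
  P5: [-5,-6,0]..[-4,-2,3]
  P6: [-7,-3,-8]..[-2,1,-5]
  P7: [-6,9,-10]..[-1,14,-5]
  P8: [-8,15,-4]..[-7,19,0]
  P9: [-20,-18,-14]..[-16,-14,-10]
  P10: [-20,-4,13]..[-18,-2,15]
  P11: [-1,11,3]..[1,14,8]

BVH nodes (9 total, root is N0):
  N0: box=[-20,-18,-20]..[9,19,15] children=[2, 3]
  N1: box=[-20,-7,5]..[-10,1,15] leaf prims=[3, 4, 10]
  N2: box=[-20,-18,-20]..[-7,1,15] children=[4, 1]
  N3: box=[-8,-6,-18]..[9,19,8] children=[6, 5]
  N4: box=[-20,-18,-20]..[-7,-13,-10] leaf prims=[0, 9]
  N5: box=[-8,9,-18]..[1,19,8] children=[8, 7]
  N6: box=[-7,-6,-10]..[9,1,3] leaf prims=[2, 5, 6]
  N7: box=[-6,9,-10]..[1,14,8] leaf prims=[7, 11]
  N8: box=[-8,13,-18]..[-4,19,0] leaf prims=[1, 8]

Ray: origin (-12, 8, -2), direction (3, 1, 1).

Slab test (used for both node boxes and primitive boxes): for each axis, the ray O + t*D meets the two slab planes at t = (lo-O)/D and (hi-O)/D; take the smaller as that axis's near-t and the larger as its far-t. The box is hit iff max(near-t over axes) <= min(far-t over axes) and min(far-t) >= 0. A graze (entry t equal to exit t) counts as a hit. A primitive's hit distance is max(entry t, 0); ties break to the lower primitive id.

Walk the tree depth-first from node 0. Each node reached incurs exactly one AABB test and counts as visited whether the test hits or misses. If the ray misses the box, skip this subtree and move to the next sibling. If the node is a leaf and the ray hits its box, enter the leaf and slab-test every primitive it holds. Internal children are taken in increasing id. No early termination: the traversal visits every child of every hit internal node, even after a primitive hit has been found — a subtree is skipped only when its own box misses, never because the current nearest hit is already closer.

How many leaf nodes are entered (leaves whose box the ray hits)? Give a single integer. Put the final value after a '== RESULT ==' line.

Walk:
N0 x:[-8/3,7] y:[-26,11] z:[-18,17] -> hit [-8/3,7], descend [2, 3]
  N2 x:[-8/3,5/3] y:[-26,-7] z:[-18,17] -> miss, prune
  N3 x:[4/3,7] y:[-14,11] z:[-16,10] -> hit [4/3,7], descend [5, 6]
    N5 x:[4/3,13/3] y:[1,11] z:[-16,10] -> hit [4/3,13/3], descend [7, 8]
      N7 x:[2,13/3] y:[1,6] z:[-8,10] -> hit [2,13/3] leaf, test {P7(miss), P11(miss)}
      N8 x:[4/3,8/3] y:[5,11] z:[-16,2] -> miss, prune
    N6 x:[5/3,7] y:[-14,-7] z:[-8,5] -> miss, prune

order=[0, 2, 3, 5, 7, 8, 6]  |boxes|=7  |leaves|=1  hit=miss

== RESULT ==
1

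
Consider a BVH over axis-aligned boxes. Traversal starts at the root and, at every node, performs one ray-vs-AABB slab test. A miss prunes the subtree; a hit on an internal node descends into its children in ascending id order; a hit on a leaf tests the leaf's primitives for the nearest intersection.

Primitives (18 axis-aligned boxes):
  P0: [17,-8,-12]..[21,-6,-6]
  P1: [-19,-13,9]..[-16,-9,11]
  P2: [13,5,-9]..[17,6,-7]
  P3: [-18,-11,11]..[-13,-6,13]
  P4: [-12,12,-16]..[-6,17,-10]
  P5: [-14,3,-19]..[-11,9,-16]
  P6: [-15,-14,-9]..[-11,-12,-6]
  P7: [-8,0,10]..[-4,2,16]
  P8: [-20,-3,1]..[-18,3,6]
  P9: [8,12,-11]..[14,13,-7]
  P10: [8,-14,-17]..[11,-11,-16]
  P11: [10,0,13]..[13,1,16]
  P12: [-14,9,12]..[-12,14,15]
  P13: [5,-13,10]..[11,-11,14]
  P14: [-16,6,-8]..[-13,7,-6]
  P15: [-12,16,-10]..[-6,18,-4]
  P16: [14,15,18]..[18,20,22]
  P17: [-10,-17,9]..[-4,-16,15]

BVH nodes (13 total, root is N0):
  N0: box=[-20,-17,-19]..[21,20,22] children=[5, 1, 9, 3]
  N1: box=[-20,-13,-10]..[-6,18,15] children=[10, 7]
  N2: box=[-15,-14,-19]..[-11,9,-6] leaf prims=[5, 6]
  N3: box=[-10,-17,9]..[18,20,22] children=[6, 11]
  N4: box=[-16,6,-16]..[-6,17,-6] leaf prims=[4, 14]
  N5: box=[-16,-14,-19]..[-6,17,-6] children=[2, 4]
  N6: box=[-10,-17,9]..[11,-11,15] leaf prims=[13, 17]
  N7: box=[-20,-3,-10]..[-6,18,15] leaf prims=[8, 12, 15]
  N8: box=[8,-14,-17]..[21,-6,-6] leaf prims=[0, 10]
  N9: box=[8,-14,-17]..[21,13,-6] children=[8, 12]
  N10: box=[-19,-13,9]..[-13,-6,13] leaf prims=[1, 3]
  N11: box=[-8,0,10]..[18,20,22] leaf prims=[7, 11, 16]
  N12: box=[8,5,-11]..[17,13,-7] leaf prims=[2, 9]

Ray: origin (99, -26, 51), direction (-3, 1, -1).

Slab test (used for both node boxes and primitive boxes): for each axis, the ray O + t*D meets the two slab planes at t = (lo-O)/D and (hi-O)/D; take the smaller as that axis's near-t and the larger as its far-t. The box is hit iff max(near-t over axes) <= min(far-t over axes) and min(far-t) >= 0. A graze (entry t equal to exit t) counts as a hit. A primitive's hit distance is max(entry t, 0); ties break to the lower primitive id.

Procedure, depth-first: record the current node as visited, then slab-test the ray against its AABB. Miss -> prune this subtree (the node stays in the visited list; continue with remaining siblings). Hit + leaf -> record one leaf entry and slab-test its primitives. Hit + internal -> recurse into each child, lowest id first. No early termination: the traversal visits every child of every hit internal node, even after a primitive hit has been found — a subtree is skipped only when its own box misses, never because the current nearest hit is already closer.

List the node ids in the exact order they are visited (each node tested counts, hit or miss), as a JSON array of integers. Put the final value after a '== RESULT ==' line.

Trace the traversal:
N0 x:[26,119/3] y:[9,46] z:[29,70] -> hit [29,119/3], descend [1, 3, 5, 9]
  N1 x:[35,119/3] y:[13,44] z:[36,61] -> hit [36,119/3], descend [7, 10]
    N7 x:[35,119/3] y:[23,44] z:[36,61] -> hit [36,119/3] leaf, test {P8(miss), P12@t=37, P15(miss)}
    N10 x:[112/3,118/3] y:[13,20] z:[38,42] -> miss, prune
  N3 x:[27,109/3] y:[9,46] z:[29,42] -> hit [29,109/3], descend [6, 11]
    N6 x:[88/3,109/3] y:[9,15] z:[36,42] -> miss, prune
    N11 x:[27,107/3] y:[26,46] z:[29,41] -> hit [29,107/3] leaf, test {P7(miss), P11(miss), P16(miss)}
  N5 x:[35,115/3] y:[12,43] z:[57,70] -> miss, prune
  N9 x:[26,91/3] y:[12,39] z:[57,68] -> miss, prune

Summary -> nodes [0, 1, 7, 10, 3, 6, 11, 5, 9]; box-tests=9; leaf-entries=2; first=P12

== RESULT ==
[0, 1, 7, 10, 3, 6, 11, 5, 9]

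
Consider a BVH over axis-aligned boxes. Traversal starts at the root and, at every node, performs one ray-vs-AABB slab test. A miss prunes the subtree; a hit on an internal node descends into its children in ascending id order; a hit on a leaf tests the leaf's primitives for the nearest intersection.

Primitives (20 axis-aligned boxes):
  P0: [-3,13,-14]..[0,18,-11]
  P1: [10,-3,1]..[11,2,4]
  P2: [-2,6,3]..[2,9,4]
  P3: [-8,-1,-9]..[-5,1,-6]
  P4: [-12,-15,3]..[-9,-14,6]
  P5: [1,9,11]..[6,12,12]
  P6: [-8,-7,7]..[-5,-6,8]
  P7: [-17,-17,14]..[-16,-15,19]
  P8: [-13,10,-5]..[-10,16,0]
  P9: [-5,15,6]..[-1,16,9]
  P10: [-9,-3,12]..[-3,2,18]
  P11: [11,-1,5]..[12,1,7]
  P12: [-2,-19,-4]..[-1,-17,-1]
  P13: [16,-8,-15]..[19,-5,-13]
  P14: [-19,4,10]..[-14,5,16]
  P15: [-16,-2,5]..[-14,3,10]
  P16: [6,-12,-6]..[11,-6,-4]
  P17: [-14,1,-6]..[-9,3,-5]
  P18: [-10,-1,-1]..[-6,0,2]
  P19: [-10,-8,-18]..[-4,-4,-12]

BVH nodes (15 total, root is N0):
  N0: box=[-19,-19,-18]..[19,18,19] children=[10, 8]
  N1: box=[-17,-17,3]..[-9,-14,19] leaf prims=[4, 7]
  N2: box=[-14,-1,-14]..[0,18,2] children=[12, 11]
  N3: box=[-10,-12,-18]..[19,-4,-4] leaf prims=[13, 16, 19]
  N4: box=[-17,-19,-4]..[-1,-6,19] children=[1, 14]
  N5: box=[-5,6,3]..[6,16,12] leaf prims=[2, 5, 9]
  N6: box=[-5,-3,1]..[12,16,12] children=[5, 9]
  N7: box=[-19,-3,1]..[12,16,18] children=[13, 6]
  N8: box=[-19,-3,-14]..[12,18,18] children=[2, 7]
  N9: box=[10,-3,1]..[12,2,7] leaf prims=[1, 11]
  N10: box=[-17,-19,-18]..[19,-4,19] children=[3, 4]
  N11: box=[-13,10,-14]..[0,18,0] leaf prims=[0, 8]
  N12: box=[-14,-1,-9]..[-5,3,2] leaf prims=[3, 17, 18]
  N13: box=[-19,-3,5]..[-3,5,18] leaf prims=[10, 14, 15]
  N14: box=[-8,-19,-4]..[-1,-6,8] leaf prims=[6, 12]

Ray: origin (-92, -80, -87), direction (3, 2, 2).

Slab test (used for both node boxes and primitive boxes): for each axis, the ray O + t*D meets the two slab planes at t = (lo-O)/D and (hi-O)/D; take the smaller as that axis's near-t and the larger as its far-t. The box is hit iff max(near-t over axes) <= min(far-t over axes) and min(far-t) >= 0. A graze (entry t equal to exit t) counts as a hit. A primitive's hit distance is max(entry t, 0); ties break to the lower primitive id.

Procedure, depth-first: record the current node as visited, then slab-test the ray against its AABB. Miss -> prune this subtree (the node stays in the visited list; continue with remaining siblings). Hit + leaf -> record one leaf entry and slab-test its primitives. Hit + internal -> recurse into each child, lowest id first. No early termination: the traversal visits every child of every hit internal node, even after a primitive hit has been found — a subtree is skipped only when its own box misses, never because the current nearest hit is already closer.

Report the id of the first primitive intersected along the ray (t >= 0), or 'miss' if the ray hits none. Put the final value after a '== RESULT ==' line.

Walk:
N0 x:[73/3,37] y:[61/2,49] z:[69/2,53] -> hit [69/2,37], descend [8, 10]
  N8 x:[73/3,104/3] y:[77/2,49] z:[73/2,105/2] -> miss, prune
  N10 x:[25,37] y:[61/2,38] z:[69/2,53] -> hit [69/2,37], descend [3, 4]
    N3 x:[82/3,37] y:[34,38] z:[69/2,83/2] -> hit [69/2,37] leaf, test {P13@t=36, P16(miss), P19(miss)}
    N4 x:[25,91/3] y:[61/2,37] z:[83/2,53] -> miss, prune

order=[0, 8, 10, 3, 4]  |boxes|=5  |leaves|=1  hit=P13

== RESULT ==
13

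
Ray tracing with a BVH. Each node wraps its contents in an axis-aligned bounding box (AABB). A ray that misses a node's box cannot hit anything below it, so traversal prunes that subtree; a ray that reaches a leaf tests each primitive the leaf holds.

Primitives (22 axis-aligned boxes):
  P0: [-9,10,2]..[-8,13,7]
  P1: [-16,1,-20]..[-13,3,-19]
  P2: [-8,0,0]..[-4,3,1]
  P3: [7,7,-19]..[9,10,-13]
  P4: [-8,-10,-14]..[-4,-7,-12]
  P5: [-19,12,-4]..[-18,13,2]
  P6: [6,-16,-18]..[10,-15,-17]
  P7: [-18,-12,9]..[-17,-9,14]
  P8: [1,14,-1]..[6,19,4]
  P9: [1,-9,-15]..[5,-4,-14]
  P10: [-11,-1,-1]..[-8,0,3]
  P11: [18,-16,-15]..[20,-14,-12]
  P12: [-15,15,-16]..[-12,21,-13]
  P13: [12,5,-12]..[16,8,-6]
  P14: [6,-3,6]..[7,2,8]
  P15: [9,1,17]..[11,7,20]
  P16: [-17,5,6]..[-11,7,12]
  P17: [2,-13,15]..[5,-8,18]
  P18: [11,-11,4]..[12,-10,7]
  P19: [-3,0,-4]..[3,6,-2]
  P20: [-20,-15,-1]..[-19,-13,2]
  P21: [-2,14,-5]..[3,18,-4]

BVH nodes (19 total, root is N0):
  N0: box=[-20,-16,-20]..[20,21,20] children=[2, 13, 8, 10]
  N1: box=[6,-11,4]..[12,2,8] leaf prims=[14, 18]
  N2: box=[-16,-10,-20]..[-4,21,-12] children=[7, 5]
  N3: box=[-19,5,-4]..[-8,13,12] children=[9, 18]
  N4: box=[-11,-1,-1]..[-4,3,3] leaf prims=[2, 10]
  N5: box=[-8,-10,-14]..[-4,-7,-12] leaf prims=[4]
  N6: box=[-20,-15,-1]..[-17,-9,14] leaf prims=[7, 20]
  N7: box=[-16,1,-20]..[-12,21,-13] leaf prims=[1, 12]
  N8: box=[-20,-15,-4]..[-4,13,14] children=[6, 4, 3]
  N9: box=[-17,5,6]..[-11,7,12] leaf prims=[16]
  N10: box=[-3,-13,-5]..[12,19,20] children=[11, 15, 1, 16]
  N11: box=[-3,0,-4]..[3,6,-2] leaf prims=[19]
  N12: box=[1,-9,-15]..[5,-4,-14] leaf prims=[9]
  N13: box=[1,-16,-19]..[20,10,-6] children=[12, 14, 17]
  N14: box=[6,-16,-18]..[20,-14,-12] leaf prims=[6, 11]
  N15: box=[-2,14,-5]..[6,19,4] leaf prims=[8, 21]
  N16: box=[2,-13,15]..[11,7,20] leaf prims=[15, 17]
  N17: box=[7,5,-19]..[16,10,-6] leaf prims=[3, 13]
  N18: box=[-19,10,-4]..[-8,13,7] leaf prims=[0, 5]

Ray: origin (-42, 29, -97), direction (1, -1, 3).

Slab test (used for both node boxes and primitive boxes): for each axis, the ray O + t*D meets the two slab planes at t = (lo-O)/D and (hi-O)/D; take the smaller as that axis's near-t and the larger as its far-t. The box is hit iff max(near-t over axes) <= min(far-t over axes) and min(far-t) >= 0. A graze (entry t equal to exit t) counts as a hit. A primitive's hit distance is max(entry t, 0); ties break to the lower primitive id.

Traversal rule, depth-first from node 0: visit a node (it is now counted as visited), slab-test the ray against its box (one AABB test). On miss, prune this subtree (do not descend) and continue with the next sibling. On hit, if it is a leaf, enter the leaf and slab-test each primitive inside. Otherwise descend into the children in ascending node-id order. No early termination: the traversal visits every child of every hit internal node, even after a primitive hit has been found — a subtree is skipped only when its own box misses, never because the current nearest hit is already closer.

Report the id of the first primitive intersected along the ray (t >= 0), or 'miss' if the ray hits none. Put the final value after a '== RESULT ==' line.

Traverse from the root:
N0 x:[22,62] y:[8,45] z:[77/3,39] -> hit [77/3,39], descend [2, 8, 10, 13]
  N2 x:[26,38] y:[8,39] z:[77/3,85/3] -> hit [26,85/3], descend [5, 7]
    N5 x:[34,38] y:[36,39] z:[83/3,85/3] -> miss, prune
    N7 x:[26,30] y:[8,28] z:[77/3,28] -> hit [26,28] leaf, test {P1@t=26, P12(miss)}
  N8 x:[22,38] y:[16,44] z:[31,37] -> hit [31,37], descend [3, 4, 6]
    N3 x:[23,34] y:[16,24] z:[31,109/3] -> miss, prune
    N4 x:[31,38] y:[26,30] z:[32,100/3] -> miss, prune
    N6 x:[22,25] y:[38,44] z:[32,37] -> miss, prune
  N10 x:[39,54] y:[10,42] z:[92/3,39] -> hit [39,39], descend [1, 11, 15, 16]
    N1 x:[48,54] y:[27,40] z:[101/3,35] -> miss, prune
    N11 x:[39,45] y:[23,29] z:[31,95/3] -> miss, prune
    N15 x:[40,48] y:[10,15] z:[92/3,101/3] -> miss, prune
    N16 x:[44,53] y:[22,42] z:[112/3,39] -> miss, prune
  N13 x:[43,62] y:[19,45] z:[26,91/3] -> miss, prune

order=[0, 2, 5, 7, 8, 3, 4, 6, 10, 1, 11, 15, 16, 13]  |boxes|=14  |leaves|=1  hit=P1

== RESULT ==
1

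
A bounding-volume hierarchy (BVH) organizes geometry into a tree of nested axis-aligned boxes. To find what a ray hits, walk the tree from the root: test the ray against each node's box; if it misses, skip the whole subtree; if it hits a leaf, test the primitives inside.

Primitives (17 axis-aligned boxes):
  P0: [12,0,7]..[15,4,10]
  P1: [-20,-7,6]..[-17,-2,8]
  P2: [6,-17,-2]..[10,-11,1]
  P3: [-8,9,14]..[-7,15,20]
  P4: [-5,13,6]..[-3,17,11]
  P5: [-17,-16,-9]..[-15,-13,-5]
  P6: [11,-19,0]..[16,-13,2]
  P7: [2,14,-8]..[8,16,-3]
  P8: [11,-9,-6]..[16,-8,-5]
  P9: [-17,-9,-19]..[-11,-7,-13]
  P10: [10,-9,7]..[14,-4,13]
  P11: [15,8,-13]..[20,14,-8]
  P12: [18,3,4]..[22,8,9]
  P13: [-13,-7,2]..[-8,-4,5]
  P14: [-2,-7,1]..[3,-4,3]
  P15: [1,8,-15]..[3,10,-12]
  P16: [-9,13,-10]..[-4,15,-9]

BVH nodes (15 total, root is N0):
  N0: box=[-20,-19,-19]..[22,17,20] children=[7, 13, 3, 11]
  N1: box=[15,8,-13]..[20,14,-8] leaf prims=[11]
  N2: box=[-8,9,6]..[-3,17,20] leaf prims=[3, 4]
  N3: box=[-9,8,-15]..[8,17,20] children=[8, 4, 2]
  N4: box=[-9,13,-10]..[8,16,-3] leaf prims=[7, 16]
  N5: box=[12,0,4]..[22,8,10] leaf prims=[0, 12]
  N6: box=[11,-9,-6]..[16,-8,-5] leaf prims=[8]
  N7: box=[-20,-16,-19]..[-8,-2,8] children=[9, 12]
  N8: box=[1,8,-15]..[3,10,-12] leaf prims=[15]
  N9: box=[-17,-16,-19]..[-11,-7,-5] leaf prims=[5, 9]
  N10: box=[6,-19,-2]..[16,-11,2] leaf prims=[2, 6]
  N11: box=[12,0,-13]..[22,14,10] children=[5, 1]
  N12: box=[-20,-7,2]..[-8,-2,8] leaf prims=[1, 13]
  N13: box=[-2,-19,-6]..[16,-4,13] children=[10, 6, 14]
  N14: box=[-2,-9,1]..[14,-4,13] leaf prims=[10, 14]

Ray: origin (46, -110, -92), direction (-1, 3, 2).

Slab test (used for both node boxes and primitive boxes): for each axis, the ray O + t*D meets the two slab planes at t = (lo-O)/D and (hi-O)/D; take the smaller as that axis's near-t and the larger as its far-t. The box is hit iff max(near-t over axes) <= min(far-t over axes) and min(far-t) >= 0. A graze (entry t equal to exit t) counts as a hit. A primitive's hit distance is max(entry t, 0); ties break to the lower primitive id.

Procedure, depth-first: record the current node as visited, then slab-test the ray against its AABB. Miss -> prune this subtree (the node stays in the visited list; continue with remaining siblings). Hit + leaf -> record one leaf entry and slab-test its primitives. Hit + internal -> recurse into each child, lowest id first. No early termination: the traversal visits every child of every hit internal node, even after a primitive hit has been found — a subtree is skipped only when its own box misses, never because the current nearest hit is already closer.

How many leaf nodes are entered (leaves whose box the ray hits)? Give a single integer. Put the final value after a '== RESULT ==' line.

Trace the traversal:
N0 x:[24,66] y:[91/3,127/3] z:[73/2,56] -> hit [73/2,127/3], descend [3, 7, 11, 13]
  N3 x:[38,55] y:[118/3,127/3] z:[77/2,56] -> hit [118/3,127/3], descend [2, 4, 8]
    N2 x:[49,54] y:[119/3,127/3] z:[49,56] -> miss, prune
    N4 x:[38,55] y:[41,42] z:[41,89/2] -> hit [41,42] leaf, test {P7@t=42, P16(miss)}
    N8 x:[43,45] y:[118/3,40] z:[77/2,40] -> miss, prune
  N7 x:[54,66] y:[94/3,36] z:[73/2,50] -> miss, prune
  N11 x:[24,34] y:[110/3,124/3] z:[79/2,51] -> miss, prune
  N13 x:[30,48] y:[91/3,106/3] z:[43,105/2] -> miss, prune

Summary -> nodes [0, 3, 2, 4, 8, 7, 11, 13]; box-tests=8; leaf-entries=1; first=P7

== RESULT ==
1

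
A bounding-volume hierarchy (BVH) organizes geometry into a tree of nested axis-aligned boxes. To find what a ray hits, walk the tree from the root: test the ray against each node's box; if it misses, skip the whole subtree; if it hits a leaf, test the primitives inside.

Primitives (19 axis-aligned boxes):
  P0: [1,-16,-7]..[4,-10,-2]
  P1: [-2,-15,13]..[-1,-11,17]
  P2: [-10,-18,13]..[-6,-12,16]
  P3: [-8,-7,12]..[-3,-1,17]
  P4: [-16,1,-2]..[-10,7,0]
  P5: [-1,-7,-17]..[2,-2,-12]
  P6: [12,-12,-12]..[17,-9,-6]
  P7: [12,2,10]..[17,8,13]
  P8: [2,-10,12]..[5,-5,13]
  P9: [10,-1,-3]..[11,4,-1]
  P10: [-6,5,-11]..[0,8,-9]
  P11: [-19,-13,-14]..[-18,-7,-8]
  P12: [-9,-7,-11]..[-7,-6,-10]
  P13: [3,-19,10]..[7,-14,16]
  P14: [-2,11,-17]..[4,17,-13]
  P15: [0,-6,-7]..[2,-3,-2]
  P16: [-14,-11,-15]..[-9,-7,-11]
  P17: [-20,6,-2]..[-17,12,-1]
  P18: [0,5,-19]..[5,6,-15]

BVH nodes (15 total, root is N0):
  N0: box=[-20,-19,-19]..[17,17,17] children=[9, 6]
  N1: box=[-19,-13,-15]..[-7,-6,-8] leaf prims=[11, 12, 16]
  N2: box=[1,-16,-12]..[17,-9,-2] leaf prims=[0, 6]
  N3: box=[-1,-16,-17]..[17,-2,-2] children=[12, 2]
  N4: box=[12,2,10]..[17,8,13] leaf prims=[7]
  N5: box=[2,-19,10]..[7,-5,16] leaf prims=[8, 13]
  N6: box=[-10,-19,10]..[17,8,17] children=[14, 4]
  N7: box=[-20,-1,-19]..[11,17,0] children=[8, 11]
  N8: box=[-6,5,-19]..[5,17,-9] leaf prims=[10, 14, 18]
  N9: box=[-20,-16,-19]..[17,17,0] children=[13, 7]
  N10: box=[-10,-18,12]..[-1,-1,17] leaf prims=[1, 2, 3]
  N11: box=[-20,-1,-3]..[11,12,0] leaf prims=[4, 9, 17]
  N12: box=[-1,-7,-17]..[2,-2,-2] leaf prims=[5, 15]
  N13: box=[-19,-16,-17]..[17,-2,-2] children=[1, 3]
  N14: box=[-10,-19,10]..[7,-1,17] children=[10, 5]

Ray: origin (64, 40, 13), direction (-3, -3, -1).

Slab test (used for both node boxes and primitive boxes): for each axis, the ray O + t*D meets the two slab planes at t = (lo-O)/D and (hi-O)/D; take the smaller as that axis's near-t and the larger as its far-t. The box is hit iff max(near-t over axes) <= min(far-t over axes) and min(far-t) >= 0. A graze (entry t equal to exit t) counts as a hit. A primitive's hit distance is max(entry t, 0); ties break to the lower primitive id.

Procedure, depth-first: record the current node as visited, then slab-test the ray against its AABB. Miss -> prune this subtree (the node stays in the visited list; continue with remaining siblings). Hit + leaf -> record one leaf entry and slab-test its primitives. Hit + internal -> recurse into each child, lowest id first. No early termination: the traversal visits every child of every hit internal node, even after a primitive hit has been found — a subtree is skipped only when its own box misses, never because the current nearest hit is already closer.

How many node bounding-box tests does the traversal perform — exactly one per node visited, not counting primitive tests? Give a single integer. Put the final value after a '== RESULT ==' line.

Trace the traversal:
N0 x:[47/3,28] y:[23/3,59/3] z:[-4,32] -> hit [47/3,59/3], descend [6, 9]
  N6 x:[47/3,74/3] y:[32/3,59/3] z:[-4,3] -> miss, prune
  N9 x:[47/3,28] y:[23/3,56/3] z:[13,32] -> hit [47/3,56/3], descend [7, 13]
    N7 x:[53/3,28] y:[23/3,41/3] z:[13,32] -> miss, prune
    N13 x:[47/3,83/3] y:[14,56/3] z:[15,30] -> hit [47/3,56/3], descend [1, 3]
      N1 x:[71/3,83/3] y:[46/3,53/3] z:[21,28] -> miss, prune
      N3 x:[47/3,65/3] y:[14,56/3] z:[15,30] -> hit [47/3,56/3], descend [2, 12]
        N2 x:[47/3,21] y:[49/3,56/3] z:[15,25] -> hit [49/3,56/3] leaf, test {P0(miss), P6(miss)}
        N12 x:[62/3,65/3] y:[14,47/3] z:[15,30] -> miss, prune

Summary -> nodes [0, 6, 9, 7, 13, 1, 3, 2, 12]; box-tests=9; leaf-entries=1; first=miss

== RESULT ==
9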